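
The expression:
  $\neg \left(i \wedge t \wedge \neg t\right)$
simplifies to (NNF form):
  $\text{True}$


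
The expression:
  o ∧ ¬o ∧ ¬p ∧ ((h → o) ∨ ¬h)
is never true.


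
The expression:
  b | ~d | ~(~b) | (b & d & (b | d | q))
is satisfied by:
  {b: True, d: False}
  {d: False, b: False}
  {d: True, b: True}


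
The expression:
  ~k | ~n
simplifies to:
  ~k | ~n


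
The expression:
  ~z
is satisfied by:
  {z: False}


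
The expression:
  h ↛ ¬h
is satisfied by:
  {h: True}


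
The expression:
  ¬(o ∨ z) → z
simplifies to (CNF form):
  o ∨ z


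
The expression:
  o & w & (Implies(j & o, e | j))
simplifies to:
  o & w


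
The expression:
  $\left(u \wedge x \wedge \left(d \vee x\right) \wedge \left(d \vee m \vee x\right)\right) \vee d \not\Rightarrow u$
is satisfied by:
  {d: True, x: True, u: False}
  {d: True, x: False, u: False}
  {u: True, d: True, x: True}
  {u: True, x: True, d: False}


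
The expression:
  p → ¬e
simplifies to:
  ¬e ∨ ¬p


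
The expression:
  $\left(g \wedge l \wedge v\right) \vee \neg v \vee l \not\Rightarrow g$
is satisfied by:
  {l: True, v: False}
  {v: False, l: False}
  {v: True, l: True}


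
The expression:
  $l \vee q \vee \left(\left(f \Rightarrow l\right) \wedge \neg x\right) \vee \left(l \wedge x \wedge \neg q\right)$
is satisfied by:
  {q: True, l: True, x: False, f: False}
  {f: True, q: True, l: True, x: False}
  {q: True, l: True, x: True, f: False}
  {f: True, q: True, l: True, x: True}
  {q: True, x: False, l: False, f: False}
  {q: True, f: True, x: False, l: False}
  {q: True, x: True, l: False, f: False}
  {q: True, f: True, x: True, l: False}
  {l: True, f: False, x: False, q: False}
  {f: True, l: True, x: False, q: False}
  {l: True, x: True, f: False, q: False}
  {f: True, l: True, x: True, q: False}
  {f: False, x: False, l: False, q: False}


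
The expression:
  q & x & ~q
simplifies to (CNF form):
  False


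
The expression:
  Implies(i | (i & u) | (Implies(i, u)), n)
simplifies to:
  n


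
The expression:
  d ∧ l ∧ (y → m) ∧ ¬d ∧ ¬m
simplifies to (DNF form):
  False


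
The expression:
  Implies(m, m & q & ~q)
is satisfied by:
  {m: False}


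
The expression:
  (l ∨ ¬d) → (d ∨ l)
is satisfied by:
  {d: True, l: True}
  {d: True, l: False}
  {l: True, d: False}


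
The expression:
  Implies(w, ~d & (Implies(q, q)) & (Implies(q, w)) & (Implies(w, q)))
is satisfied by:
  {q: True, d: False, w: False}
  {d: False, w: False, q: False}
  {q: True, d: True, w: False}
  {d: True, q: False, w: False}
  {w: True, q: True, d: False}


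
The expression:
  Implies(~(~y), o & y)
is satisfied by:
  {o: True, y: False}
  {y: False, o: False}
  {y: True, o: True}


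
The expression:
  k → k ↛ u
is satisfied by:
  {u: False, k: False}
  {k: True, u: False}
  {u: True, k: False}


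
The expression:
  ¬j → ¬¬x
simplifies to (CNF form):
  j ∨ x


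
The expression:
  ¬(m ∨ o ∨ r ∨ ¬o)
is never true.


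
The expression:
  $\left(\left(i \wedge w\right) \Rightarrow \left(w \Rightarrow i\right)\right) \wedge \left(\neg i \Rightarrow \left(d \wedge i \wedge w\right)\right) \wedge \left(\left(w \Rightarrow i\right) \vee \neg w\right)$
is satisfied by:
  {i: True}


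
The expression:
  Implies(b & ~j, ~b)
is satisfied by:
  {j: True, b: False}
  {b: False, j: False}
  {b: True, j: True}


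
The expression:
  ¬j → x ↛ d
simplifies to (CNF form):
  (j ∨ x) ∧ (j ∨ ¬d)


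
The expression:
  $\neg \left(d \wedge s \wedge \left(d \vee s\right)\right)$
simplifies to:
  $\neg d \vee \neg s$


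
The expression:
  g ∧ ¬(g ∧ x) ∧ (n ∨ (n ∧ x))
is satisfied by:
  {g: True, n: True, x: False}


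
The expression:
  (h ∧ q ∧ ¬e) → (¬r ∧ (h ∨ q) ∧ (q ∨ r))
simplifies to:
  e ∨ ¬h ∨ ¬q ∨ ¬r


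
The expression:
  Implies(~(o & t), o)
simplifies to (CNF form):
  o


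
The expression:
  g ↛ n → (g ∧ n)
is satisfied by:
  {n: True, g: False}
  {g: False, n: False}
  {g: True, n: True}


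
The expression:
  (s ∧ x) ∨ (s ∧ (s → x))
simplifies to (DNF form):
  s ∧ x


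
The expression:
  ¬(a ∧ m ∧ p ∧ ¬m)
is always true.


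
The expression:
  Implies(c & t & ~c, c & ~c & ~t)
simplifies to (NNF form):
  True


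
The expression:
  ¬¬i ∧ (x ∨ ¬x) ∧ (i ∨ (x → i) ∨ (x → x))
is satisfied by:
  {i: True}


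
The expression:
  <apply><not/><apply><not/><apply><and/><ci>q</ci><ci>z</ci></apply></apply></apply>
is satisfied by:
  {z: True, q: True}


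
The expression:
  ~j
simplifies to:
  ~j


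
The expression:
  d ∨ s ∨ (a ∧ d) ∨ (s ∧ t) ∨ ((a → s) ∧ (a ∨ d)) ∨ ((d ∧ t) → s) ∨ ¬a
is always true.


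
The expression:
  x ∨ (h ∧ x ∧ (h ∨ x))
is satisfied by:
  {x: True}


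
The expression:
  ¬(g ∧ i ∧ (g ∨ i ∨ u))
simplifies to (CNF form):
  ¬g ∨ ¬i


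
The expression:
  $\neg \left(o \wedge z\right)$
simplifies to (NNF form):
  $\neg o \vee \neg z$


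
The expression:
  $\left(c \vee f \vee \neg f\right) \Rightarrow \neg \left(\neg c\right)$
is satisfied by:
  {c: True}


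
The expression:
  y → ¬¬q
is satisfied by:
  {q: True, y: False}
  {y: False, q: False}
  {y: True, q: True}


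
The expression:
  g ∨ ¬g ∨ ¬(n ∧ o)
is always true.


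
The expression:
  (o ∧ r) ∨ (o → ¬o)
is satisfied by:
  {r: True, o: False}
  {o: False, r: False}
  {o: True, r: True}


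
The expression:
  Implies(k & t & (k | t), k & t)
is always true.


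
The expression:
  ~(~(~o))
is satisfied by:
  {o: False}


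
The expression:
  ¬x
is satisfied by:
  {x: False}


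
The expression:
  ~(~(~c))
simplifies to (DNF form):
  ~c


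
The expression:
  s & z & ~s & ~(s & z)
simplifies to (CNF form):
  False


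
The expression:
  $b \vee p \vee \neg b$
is always true.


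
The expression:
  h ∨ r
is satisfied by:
  {r: True, h: True}
  {r: True, h: False}
  {h: True, r: False}


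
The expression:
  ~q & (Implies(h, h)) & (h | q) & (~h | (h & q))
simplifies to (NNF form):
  False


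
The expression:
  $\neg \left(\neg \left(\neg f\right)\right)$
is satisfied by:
  {f: False}


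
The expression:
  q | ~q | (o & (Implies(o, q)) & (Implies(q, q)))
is always true.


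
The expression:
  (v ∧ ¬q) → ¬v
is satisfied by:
  {q: True, v: False}
  {v: False, q: False}
  {v: True, q: True}


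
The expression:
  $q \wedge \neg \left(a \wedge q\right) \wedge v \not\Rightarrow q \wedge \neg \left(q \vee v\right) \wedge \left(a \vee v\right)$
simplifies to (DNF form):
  $\text{False}$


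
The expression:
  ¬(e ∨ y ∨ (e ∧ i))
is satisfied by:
  {e: False, y: False}


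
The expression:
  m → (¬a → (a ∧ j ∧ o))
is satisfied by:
  {a: True, m: False}
  {m: False, a: False}
  {m: True, a: True}


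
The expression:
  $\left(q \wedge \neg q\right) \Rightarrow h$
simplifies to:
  $\text{True}$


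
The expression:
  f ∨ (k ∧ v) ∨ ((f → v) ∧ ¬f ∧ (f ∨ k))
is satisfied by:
  {k: True, f: True}
  {k: True, f: False}
  {f: True, k: False}


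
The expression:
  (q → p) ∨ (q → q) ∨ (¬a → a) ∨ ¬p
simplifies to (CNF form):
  True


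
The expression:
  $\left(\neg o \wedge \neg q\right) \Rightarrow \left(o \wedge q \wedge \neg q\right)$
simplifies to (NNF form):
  $o \vee q$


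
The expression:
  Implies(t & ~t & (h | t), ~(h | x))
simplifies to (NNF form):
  True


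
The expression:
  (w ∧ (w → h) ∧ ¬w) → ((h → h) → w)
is always true.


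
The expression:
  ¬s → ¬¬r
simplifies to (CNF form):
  r ∨ s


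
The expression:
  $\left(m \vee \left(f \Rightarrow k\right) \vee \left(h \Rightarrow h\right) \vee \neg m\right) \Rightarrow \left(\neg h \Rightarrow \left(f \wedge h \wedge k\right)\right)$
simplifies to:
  $h$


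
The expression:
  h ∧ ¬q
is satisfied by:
  {h: True, q: False}


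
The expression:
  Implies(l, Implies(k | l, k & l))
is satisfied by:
  {k: True, l: False}
  {l: False, k: False}
  {l: True, k: True}


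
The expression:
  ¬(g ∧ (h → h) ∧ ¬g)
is always true.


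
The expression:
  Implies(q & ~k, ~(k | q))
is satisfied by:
  {k: True, q: False}
  {q: False, k: False}
  {q: True, k: True}


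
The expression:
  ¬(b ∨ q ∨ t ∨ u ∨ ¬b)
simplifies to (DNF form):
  False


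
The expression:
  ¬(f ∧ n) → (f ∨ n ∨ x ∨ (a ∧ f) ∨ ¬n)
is always true.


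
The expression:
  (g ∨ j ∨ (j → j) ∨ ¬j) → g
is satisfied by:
  {g: True}


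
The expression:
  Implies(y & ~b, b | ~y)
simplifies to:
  b | ~y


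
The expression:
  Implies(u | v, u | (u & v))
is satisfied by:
  {u: True, v: False}
  {v: False, u: False}
  {v: True, u: True}


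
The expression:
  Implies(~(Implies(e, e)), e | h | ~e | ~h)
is always true.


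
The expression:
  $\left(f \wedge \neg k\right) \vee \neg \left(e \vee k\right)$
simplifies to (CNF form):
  $\neg k \wedge \left(f \vee \neg e\right)$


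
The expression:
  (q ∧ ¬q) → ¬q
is always true.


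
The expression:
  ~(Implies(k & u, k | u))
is never true.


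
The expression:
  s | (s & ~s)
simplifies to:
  s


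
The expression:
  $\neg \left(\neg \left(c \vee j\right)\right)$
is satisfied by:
  {c: True, j: True}
  {c: True, j: False}
  {j: True, c: False}


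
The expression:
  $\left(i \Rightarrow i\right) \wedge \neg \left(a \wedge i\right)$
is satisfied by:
  {a: False, i: False}
  {i: True, a: False}
  {a: True, i: False}


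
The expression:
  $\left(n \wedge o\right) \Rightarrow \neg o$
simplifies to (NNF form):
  $\neg n \vee \neg o$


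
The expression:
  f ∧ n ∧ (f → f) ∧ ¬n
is never true.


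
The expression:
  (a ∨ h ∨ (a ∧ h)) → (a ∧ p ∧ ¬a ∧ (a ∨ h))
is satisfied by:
  {h: False, a: False}


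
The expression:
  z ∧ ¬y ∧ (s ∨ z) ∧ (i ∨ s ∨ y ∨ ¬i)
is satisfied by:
  {z: True, y: False}


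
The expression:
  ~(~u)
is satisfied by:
  {u: True}


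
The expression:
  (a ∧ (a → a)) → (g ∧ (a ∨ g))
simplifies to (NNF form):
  g ∨ ¬a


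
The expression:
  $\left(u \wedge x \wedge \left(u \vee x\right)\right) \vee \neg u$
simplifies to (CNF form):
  $x \vee \neg u$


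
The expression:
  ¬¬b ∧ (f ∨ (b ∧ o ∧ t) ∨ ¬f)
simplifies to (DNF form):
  b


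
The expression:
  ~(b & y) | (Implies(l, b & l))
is always true.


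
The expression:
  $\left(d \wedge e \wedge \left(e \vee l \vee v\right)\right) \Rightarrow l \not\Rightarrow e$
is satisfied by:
  {e: False, d: False}
  {d: True, e: False}
  {e: True, d: False}


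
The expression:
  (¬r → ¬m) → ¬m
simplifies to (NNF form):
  ¬m ∨ ¬r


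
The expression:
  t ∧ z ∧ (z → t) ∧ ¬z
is never true.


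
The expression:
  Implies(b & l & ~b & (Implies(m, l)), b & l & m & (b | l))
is always true.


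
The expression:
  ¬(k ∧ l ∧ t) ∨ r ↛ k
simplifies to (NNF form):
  ¬k ∨ ¬l ∨ ¬t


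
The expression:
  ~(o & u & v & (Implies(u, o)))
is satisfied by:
  {u: False, v: False, o: False}
  {o: True, u: False, v: False}
  {v: True, u: False, o: False}
  {o: True, v: True, u: False}
  {u: True, o: False, v: False}
  {o: True, u: True, v: False}
  {v: True, u: True, o: False}


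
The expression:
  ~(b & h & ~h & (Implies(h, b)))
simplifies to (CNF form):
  True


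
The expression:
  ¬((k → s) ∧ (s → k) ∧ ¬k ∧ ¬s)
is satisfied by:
  {k: True, s: True}
  {k: True, s: False}
  {s: True, k: False}


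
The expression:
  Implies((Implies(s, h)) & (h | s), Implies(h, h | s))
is always true.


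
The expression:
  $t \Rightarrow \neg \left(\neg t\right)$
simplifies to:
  $\text{True}$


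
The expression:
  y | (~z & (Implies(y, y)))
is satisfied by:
  {y: True, z: False}
  {z: False, y: False}
  {z: True, y: True}


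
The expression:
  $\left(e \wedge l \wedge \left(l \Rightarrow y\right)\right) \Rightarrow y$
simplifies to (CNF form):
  $\text{True}$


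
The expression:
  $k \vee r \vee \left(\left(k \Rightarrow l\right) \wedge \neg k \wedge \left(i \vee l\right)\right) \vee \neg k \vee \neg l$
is always true.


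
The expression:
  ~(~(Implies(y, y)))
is always true.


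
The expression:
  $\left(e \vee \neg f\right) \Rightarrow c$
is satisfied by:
  {c: True, f: True, e: False}
  {c: True, f: False, e: False}
  {c: True, e: True, f: True}
  {c: True, e: True, f: False}
  {f: True, e: False, c: False}


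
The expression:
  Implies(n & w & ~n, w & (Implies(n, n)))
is always true.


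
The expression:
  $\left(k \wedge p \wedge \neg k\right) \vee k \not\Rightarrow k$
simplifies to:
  $\text{False}$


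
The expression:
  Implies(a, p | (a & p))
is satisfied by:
  {p: True, a: False}
  {a: False, p: False}
  {a: True, p: True}


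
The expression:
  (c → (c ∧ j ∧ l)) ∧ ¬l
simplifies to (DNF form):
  ¬c ∧ ¬l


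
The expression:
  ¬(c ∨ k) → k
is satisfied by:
  {k: True, c: True}
  {k: True, c: False}
  {c: True, k: False}


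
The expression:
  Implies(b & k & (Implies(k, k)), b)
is always true.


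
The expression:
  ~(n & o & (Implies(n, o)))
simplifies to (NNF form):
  ~n | ~o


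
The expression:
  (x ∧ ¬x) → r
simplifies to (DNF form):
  True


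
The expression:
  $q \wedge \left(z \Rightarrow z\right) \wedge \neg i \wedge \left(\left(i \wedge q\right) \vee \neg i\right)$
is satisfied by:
  {q: True, i: False}


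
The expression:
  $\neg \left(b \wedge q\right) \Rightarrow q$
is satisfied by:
  {q: True}


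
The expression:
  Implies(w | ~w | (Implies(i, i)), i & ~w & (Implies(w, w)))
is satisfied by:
  {i: True, w: False}


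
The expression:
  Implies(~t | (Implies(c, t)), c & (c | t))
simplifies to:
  c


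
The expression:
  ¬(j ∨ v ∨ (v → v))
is never true.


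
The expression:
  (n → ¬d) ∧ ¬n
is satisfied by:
  {n: False}


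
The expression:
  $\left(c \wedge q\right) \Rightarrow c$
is always true.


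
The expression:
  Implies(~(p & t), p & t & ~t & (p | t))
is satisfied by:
  {t: True, p: True}


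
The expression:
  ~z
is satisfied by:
  {z: False}


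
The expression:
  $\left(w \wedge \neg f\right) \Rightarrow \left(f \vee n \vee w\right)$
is always true.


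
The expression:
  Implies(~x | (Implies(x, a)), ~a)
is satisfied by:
  {a: False}


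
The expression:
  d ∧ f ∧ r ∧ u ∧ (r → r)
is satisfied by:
  {r: True, u: True, d: True, f: True}


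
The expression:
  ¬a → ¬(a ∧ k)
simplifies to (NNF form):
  True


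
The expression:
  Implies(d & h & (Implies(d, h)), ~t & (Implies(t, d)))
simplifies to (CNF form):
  ~d | ~h | ~t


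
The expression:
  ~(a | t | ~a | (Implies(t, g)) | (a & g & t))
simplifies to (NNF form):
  False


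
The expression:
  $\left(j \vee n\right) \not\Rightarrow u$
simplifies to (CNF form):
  $\neg u \wedge \left(j \vee n\right)$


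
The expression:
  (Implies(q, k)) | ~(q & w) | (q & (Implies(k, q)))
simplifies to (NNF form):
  True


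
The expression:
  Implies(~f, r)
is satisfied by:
  {r: True, f: True}
  {r: True, f: False}
  {f: True, r: False}


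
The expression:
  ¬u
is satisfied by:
  {u: False}


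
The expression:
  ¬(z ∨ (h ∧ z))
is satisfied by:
  {z: False}


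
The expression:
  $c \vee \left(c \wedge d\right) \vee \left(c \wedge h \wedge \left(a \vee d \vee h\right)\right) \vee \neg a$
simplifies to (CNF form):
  $c \vee \neg a$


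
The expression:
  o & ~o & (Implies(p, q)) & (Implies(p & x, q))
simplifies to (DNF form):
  False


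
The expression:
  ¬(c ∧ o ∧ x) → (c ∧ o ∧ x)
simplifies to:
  c ∧ o ∧ x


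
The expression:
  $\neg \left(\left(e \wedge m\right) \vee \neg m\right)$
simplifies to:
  $m \wedge \neg e$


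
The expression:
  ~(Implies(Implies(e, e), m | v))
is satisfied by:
  {v: False, m: False}


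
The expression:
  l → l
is always true.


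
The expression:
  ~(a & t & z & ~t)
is always true.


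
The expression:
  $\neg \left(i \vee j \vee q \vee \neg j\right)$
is never true.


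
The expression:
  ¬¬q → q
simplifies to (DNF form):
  True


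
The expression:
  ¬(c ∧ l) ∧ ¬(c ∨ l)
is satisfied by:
  {l: False, c: False}


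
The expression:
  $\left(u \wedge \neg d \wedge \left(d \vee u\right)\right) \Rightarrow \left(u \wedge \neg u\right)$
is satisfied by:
  {d: True, u: False}
  {u: False, d: False}
  {u: True, d: True}


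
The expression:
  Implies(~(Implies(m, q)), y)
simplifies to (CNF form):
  q | y | ~m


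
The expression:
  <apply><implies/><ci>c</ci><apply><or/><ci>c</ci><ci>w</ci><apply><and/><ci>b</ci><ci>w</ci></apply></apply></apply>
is always true.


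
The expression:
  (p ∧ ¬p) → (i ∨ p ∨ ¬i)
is always true.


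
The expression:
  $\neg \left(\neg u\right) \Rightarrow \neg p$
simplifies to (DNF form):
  $\neg p \vee \neg u$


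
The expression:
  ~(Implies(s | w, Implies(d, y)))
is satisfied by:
  {s: True, w: True, d: True, y: False}
  {s: True, d: True, w: False, y: False}
  {w: True, d: True, s: False, y: False}


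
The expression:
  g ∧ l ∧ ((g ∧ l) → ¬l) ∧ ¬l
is never true.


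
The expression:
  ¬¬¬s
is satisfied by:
  {s: False}


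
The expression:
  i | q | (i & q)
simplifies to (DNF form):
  i | q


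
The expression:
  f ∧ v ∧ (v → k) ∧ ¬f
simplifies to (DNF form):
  False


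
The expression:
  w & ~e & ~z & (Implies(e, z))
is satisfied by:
  {w: True, e: False, z: False}


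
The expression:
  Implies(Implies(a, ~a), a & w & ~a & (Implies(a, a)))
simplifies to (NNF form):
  a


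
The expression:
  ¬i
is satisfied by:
  {i: False}


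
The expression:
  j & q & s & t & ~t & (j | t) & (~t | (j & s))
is never true.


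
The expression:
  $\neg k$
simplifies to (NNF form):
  $\neg k$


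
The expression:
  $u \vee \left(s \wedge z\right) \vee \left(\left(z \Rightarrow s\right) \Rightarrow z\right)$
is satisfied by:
  {z: True, u: True}
  {z: True, u: False}
  {u: True, z: False}


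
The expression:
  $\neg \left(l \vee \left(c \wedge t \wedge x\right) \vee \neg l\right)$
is never true.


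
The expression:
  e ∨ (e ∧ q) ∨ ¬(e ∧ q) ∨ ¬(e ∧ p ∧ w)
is always true.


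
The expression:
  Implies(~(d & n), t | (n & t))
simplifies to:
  t | (d & n)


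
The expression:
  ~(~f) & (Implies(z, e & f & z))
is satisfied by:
  {e: True, f: True, z: False}
  {f: True, z: False, e: False}
  {z: True, e: True, f: True}


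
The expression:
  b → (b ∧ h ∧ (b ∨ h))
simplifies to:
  h ∨ ¬b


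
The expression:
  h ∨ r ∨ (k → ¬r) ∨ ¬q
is always true.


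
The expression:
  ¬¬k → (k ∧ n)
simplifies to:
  n ∨ ¬k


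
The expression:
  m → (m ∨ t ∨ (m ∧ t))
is always true.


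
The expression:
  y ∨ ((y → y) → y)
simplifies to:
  y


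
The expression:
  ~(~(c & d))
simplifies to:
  c & d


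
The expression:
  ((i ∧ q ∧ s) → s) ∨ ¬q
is always true.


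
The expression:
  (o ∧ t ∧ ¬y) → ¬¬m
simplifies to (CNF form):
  m ∨ y ∨ ¬o ∨ ¬t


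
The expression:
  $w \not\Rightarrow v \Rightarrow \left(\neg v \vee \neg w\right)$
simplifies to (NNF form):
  $\text{True}$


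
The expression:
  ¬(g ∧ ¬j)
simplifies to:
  j ∨ ¬g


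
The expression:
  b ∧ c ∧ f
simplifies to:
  b ∧ c ∧ f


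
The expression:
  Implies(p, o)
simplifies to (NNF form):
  o | ~p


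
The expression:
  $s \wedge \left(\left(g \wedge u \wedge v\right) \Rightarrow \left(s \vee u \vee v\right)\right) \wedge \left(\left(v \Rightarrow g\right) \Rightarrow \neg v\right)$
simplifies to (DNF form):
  $\left(s \wedge \neg g\right) \vee \left(s \wedge \neg v\right)$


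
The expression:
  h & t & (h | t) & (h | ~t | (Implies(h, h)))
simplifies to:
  h & t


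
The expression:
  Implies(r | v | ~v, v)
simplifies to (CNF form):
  v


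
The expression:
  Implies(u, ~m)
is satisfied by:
  {u: False, m: False}
  {m: True, u: False}
  {u: True, m: False}


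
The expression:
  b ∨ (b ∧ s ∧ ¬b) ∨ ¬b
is always true.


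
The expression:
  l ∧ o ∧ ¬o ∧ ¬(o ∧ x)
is never true.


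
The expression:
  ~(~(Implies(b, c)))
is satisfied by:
  {c: True, b: False}
  {b: False, c: False}
  {b: True, c: True}


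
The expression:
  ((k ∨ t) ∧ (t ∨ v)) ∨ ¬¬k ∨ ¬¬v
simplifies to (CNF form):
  k ∨ t ∨ v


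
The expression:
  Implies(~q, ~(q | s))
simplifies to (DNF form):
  q | ~s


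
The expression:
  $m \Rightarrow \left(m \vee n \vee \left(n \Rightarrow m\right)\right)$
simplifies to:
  $\text{True}$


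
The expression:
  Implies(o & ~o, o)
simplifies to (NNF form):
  True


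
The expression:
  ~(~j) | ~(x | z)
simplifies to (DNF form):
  j | (~x & ~z)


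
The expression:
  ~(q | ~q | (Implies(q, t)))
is never true.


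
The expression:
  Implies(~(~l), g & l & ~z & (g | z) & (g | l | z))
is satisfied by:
  {g: True, z: False, l: False}
  {z: False, l: False, g: False}
  {g: True, z: True, l: False}
  {z: True, g: False, l: False}
  {l: True, g: True, z: False}


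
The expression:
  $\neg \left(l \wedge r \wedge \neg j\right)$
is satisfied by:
  {j: True, l: False, r: False}
  {l: False, r: False, j: False}
  {j: True, r: True, l: False}
  {r: True, l: False, j: False}
  {j: True, l: True, r: False}
  {l: True, j: False, r: False}
  {j: True, r: True, l: True}


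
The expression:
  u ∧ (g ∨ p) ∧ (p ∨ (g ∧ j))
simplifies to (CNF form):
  u ∧ (g ∨ p) ∧ (j ∨ p)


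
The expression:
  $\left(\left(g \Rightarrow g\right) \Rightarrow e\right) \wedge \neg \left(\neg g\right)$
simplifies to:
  $e \wedge g$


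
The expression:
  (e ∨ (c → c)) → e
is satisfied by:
  {e: True}


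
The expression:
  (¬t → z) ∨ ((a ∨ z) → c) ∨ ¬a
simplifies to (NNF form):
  c ∨ t ∨ z ∨ ¬a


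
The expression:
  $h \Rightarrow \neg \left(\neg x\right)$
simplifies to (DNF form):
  $x \vee \neg h$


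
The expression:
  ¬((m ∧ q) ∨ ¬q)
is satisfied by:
  {q: True, m: False}


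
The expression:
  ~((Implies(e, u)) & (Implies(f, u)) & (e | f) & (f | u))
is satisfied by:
  {e: False, u: False, f: False}
  {f: True, e: False, u: False}
  {e: True, f: False, u: False}
  {f: True, e: True, u: False}
  {u: True, f: False, e: False}


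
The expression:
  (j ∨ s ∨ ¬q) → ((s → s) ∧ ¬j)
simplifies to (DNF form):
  ¬j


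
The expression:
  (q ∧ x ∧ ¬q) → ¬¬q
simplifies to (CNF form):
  True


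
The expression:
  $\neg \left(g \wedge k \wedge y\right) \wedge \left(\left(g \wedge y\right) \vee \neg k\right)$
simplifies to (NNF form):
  $\neg k$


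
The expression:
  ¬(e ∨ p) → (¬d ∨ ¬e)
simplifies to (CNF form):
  True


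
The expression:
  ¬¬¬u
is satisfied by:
  {u: False}


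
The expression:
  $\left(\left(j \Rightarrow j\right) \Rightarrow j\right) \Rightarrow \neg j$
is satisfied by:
  {j: False}


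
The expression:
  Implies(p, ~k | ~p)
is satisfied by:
  {p: False, k: False}
  {k: True, p: False}
  {p: True, k: False}


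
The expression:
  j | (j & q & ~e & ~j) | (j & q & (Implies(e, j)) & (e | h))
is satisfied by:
  {j: True}


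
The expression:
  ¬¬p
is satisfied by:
  {p: True}


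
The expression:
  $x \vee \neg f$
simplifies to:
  $x \vee \neg f$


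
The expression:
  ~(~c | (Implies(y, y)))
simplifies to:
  False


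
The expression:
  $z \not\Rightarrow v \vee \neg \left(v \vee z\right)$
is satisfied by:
  {v: False}


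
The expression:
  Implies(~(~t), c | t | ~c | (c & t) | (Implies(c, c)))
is always true.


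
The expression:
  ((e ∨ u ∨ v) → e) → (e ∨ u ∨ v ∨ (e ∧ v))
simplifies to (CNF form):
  e ∨ u ∨ v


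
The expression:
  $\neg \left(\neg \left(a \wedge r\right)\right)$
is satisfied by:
  {r: True, a: True}


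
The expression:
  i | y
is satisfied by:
  {i: True, y: True}
  {i: True, y: False}
  {y: True, i: False}


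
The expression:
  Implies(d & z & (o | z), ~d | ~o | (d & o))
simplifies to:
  True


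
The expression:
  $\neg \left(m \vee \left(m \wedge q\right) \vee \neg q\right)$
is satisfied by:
  {q: True, m: False}


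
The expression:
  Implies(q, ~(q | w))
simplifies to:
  ~q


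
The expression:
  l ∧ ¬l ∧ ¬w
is never true.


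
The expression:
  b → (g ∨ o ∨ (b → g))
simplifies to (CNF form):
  g ∨ o ∨ ¬b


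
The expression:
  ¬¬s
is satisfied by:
  {s: True}


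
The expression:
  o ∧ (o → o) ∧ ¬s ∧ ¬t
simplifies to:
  o ∧ ¬s ∧ ¬t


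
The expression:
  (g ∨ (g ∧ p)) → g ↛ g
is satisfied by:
  {g: False}


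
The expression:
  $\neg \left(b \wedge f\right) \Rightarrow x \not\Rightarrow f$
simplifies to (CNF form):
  $\left(b \vee x\right) \wedge \left(b \vee \neg f\right) \wedge \left(f \vee x\right) \wedge \left(f \vee \neg f\right)$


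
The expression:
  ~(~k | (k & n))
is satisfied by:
  {k: True, n: False}


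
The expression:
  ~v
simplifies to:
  ~v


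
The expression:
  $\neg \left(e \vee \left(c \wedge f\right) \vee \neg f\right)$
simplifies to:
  $f \wedge \neg c \wedge \neg e$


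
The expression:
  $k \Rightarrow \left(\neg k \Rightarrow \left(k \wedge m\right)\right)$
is always true.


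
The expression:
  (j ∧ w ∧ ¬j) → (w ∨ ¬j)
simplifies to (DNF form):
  True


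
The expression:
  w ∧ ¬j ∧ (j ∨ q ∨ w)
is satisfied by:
  {w: True, j: False}


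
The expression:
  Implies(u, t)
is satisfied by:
  {t: True, u: False}
  {u: False, t: False}
  {u: True, t: True}


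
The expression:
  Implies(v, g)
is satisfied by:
  {g: True, v: False}
  {v: False, g: False}
  {v: True, g: True}


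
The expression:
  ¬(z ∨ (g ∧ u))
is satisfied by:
  {g: False, z: False, u: False}
  {u: True, g: False, z: False}
  {g: True, u: False, z: False}


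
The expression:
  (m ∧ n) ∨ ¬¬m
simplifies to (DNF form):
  m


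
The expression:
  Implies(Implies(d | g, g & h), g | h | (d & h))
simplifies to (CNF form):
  d | g | h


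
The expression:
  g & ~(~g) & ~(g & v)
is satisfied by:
  {g: True, v: False}


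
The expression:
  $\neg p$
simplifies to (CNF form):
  $\neg p$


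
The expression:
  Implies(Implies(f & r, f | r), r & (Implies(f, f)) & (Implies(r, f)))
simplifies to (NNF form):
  f & r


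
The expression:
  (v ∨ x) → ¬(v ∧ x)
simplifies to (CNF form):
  ¬v ∨ ¬x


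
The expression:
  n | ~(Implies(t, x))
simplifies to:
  n | (t & ~x)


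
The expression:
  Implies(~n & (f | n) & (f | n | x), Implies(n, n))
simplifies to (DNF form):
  True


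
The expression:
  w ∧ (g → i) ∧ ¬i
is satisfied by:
  {w: True, g: False, i: False}


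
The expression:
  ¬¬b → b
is always true.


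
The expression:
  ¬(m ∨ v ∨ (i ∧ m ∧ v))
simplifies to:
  ¬m ∧ ¬v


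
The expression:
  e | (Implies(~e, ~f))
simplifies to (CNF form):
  e | ~f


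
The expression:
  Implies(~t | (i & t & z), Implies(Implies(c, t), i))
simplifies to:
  c | i | t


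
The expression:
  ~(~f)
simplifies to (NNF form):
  f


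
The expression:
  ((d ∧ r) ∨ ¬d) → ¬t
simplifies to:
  (d ∧ ¬r) ∨ ¬t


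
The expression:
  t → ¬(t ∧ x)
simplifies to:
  ¬t ∨ ¬x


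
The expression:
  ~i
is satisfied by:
  {i: False}


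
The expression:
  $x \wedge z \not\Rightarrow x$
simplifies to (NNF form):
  $\text{False}$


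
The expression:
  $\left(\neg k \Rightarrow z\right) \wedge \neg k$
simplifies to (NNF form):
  $z \wedge \neg k$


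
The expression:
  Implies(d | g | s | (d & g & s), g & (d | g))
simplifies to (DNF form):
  g | (~d & ~s)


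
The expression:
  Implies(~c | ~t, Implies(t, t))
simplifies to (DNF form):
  True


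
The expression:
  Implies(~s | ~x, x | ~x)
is always true.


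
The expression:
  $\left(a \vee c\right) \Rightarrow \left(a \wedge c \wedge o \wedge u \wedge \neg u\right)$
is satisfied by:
  {a: False, c: False}


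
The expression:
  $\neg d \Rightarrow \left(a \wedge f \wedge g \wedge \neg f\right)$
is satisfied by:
  {d: True}


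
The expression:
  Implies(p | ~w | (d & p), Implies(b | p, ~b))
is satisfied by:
  {w: True, p: False, b: False}
  {p: False, b: False, w: False}
  {w: True, p: True, b: False}
  {p: True, w: False, b: False}
  {b: True, w: True, p: False}


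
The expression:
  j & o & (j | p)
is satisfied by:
  {j: True, o: True}


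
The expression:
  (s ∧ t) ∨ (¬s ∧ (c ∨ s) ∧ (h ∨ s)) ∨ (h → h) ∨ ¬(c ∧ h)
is always true.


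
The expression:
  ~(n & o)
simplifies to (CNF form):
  ~n | ~o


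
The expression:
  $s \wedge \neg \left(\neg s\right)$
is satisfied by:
  {s: True}


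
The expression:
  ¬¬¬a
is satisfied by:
  {a: False}


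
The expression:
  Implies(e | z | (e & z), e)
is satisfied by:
  {e: True, z: False}
  {z: False, e: False}
  {z: True, e: True}


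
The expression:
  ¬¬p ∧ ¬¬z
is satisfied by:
  {z: True, p: True}


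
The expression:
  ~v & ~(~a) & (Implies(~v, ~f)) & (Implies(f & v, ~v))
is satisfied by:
  {a: True, v: False, f: False}


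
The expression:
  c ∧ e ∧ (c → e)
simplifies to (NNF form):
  c ∧ e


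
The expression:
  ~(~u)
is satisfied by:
  {u: True}


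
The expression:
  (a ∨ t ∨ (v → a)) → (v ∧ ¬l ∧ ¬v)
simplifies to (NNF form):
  v ∧ ¬a ∧ ¬t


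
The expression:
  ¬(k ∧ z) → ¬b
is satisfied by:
  {z: True, k: True, b: False}
  {z: True, k: False, b: False}
  {k: True, z: False, b: False}
  {z: False, k: False, b: False}
  {b: True, z: True, k: True}


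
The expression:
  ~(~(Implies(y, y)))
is always true.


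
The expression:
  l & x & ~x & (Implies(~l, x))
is never true.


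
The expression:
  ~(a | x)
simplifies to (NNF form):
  ~a & ~x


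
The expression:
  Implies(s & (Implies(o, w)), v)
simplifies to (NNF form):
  v | ~s | (o & ~w)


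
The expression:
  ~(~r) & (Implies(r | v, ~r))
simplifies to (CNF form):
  False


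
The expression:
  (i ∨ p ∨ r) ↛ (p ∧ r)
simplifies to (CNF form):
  (p ∨ ¬p) ∧ (¬p ∨ ¬r) ∧ (i ∨ p ∨ r) ∧ (i ∨ p ∨ ¬p) ∧ (i ∨ r ∨ ¬r) ∧ (i ∨ ¬p ∨ ¬r) ∧ (p ∨ r ∨ ¬p) ∧ (r ∨ ¬p ∨ ¬r)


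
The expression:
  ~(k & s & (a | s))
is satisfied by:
  {s: False, k: False}
  {k: True, s: False}
  {s: True, k: False}


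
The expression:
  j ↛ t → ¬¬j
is always true.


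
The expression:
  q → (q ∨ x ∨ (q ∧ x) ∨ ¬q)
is always true.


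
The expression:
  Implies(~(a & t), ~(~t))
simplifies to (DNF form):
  t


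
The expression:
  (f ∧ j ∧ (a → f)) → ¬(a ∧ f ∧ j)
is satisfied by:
  {a: False, j: False, f: False}
  {f: True, a: False, j: False}
  {j: True, a: False, f: False}
  {f: True, j: True, a: False}
  {a: True, f: False, j: False}
  {f: True, a: True, j: False}
  {j: True, a: True, f: False}


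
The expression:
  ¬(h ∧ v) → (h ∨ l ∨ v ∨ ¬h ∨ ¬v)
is always true.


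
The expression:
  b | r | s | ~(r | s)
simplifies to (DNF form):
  True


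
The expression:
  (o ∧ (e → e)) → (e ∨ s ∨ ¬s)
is always true.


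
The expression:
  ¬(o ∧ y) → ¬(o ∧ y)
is always true.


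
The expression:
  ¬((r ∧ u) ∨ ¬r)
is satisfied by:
  {r: True, u: False}


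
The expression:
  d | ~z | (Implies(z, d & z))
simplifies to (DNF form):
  d | ~z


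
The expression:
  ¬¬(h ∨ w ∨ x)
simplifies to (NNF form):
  h ∨ w ∨ x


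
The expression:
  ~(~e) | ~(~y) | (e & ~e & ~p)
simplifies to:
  e | y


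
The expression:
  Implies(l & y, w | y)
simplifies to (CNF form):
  True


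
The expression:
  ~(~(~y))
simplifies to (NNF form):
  ~y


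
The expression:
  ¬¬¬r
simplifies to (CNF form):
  ¬r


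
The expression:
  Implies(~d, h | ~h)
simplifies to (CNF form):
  True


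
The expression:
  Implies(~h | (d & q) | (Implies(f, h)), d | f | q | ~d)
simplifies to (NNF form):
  True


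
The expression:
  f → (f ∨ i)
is always true.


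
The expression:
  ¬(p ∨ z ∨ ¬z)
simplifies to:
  False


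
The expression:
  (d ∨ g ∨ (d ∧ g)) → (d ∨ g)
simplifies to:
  True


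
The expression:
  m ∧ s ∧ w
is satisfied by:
  {m: True, w: True, s: True}


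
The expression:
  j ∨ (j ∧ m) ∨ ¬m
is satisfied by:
  {j: True, m: False}
  {m: False, j: False}
  {m: True, j: True}


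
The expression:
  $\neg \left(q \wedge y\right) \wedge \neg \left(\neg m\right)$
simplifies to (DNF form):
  $\left(m \wedge \neg q\right) \vee \left(m \wedge \neg y\right)$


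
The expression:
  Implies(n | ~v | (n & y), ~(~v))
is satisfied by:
  {v: True}


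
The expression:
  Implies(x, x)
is always true.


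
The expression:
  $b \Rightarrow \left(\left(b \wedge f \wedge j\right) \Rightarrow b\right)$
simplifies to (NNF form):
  $\text{True}$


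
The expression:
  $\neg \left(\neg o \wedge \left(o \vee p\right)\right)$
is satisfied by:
  {o: True, p: False}
  {p: False, o: False}
  {p: True, o: True}


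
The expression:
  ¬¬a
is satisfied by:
  {a: True}


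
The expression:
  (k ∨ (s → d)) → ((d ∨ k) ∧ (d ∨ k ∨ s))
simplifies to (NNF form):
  d ∨ k ∨ s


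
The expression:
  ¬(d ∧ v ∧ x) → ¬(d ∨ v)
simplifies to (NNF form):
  (d ∨ ¬v) ∧ (v ∨ ¬d) ∧ (x ∨ ¬v)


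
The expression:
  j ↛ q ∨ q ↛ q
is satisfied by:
  {j: True, q: False}


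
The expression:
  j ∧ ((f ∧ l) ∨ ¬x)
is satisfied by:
  {f: True, j: True, l: True, x: False}
  {f: True, j: True, l: False, x: False}
  {j: True, l: True, f: False, x: False}
  {j: True, f: False, l: False, x: False}
  {x: True, f: True, j: True, l: True}


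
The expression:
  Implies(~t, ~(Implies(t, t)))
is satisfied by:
  {t: True}


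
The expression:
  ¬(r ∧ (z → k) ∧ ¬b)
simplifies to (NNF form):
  b ∨ (z ∧ ¬k) ∨ ¬r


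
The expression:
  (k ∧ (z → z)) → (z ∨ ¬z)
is always true.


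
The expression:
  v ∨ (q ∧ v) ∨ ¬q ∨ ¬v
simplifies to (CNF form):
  True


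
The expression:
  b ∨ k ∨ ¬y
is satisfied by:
  {b: True, k: True, y: False}
  {b: True, k: False, y: False}
  {k: True, b: False, y: False}
  {b: False, k: False, y: False}
  {b: True, y: True, k: True}
  {b: True, y: True, k: False}
  {y: True, k: True, b: False}


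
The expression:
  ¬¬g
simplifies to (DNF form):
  g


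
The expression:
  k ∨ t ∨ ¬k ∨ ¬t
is always true.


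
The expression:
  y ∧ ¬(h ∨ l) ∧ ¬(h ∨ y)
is never true.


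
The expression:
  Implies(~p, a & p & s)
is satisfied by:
  {p: True}


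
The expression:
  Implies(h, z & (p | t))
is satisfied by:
  {z: True, p: True, t: True, h: False}
  {z: True, p: True, t: False, h: False}
  {z: True, t: True, h: False, p: False}
  {z: True, t: False, h: False, p: False}
  {p: True, t: True, h: False, z: False}
  {p: True, t: False, h: False, z: False}
  {t: True, p: False, h: False, z: False}
  {t: False, p: False, h: False, z: False}
  {z: True, p: True, h: True, t: True}
  {z: True, p: True, h: True, t: False}
  {z: True, h: True, t: True, p: False}


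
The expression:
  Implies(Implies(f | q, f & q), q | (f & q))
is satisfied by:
  {q: True, f: True}
  {q: True, f: False}
  {f: True, q: False}


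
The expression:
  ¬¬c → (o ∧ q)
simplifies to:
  (o ∧ q) ∨ ¬c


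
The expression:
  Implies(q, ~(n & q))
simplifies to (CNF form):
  ~n | ~q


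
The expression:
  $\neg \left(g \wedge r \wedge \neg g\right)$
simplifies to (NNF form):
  $\text{True}$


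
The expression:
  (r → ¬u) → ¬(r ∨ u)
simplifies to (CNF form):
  (r ∨ ¬r) ∧ (r ∨ ¬u) ∧ (u ∨ ¬r) ∧ (u ∨ ¬u)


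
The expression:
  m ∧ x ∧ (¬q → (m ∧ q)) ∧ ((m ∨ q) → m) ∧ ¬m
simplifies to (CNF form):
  False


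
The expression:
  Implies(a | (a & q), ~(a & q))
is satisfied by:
  {q: False, a: False}
  {a: True, q: False}
  {q: True, a: False}


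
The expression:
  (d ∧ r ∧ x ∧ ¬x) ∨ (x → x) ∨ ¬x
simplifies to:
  True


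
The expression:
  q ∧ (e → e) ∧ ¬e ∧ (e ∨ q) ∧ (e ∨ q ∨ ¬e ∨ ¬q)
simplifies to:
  q ∧ ¬e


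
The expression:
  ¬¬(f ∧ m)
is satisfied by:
  {m: True, f: True}


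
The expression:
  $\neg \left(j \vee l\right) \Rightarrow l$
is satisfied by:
  {l: True, j: True}
  {l: True, j: False}
  {j: True, l: False}


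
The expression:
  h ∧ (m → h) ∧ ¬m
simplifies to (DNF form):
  h ∧ ¬m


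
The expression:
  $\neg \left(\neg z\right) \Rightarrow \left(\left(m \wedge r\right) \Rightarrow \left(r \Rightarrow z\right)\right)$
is always true.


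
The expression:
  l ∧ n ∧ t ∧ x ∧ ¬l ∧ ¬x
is never true.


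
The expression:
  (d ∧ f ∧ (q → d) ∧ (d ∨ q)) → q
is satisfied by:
  {q: True, d: False, f: False}
  {q: False, d: False, f: False}
  {f: True, q: True, d: False}
  {f: True, q: False, d: False}
  {d: True, q: True, f: False}
  {d: True, q: False, f: False}
  {d: True, f: True, q: True}


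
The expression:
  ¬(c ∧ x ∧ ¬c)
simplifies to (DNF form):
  True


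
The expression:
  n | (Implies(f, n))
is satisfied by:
  {n: True, f: False}
  {f: False, n: False}
  {f: True, n: True}


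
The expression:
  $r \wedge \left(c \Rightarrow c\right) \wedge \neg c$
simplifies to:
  $r \wedge \neg c$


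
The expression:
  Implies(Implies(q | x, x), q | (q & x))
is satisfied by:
  {q: True}
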